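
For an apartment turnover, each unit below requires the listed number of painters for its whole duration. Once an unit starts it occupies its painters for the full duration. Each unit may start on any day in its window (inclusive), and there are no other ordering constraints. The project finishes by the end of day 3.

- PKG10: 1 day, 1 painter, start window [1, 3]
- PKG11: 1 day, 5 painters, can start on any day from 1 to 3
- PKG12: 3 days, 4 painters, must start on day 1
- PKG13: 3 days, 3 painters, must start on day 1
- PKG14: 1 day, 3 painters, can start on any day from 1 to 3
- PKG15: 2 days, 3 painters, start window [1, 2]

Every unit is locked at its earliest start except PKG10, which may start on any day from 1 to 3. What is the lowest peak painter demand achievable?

18

PKG10@1: d1:19  d2:10  d3:7 → peak 19
PKG10@2: d1:18  d2:11  d3:7 → peak 18
PKG10@3: d1:18  d2:10  d3:8 → peak 18
Best is PKG10@2, peak 18.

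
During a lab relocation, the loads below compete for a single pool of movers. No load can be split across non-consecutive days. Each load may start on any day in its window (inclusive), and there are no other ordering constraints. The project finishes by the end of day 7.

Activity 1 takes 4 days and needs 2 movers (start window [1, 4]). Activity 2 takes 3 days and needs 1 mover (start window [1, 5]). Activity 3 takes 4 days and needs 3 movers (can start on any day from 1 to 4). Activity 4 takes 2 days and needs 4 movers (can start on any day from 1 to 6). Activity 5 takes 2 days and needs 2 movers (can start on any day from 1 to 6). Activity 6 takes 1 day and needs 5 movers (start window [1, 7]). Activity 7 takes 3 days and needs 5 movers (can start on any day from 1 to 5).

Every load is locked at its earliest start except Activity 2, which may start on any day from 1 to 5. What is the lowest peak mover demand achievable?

21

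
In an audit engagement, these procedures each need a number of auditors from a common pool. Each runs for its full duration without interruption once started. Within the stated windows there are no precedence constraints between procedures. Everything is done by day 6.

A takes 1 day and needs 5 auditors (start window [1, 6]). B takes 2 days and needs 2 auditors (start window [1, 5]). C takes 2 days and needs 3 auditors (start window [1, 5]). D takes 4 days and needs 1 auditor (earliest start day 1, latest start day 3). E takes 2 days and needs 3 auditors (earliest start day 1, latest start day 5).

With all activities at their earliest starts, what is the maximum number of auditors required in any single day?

Early-start schedule: A@1, B@1, C@1, D@1, E@1.
Load per day: day 1: 14, day 2: 9, day 3: 1, day 4: 1, day 5: 0, day 6: 0.
Peak is 14.

14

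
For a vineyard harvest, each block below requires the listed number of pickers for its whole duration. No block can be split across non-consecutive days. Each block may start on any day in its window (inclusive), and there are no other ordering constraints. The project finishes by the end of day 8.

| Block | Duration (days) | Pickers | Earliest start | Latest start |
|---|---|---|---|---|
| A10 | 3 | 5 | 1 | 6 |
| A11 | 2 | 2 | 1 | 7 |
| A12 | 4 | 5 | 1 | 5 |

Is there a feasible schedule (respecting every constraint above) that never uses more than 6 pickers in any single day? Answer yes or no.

no

The minimum achievable peak is 7; 6 < 7, so no feasible schedule stays within the cap.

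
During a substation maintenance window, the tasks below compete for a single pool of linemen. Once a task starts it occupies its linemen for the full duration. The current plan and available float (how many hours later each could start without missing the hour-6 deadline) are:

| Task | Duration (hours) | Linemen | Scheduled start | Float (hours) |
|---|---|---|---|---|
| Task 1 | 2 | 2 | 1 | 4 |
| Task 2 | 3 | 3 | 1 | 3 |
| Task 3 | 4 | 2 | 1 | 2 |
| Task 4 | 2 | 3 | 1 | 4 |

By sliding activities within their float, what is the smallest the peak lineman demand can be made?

Early-start (Task 1@1, Task 2@1, Task 3@1, Task 4@1) gives peak 10: h1:10  h2:10  h3:5  h4:2  h5:0  h6:0.
Shift Task 3→3, Task 4→4.
Schedule Task 1@1, Task 2@1, Task 3@3, Task 4@4: h1:5  h2:5  h3:5  h4:5  h5:5  h6:2 — peak 5.
Total lineman-hours = 27 over 6 hours ⇒ peak ≥ ⌈27/6⌉ = 5, so 5 is optimal.

5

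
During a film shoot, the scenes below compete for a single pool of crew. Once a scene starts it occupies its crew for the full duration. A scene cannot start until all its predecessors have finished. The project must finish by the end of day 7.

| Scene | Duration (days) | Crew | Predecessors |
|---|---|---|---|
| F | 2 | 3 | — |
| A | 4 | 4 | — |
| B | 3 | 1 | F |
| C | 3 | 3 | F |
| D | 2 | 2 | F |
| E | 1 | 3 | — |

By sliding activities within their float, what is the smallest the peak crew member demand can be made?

Early-start (F@1, A@1, B@3, C@3, D@3, E@1) gives peak 10: d1:10  d2:7  d3:10  d4:10  d5:4  d6:0  d7:0.
Shift C→5, E→5.
Schedule F@1, A@1, B@3, C@5, D@3, E@5: d1:7  d2:7  d3:7  d4:7  d5:7  d6:3  d7:3 — peak 7.

7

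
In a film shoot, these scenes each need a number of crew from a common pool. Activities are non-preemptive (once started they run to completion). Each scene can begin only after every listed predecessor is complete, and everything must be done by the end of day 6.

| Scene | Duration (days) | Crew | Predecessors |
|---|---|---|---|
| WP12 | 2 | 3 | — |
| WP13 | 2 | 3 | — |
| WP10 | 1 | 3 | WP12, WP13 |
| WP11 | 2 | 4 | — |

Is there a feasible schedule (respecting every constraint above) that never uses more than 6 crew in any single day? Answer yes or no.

yes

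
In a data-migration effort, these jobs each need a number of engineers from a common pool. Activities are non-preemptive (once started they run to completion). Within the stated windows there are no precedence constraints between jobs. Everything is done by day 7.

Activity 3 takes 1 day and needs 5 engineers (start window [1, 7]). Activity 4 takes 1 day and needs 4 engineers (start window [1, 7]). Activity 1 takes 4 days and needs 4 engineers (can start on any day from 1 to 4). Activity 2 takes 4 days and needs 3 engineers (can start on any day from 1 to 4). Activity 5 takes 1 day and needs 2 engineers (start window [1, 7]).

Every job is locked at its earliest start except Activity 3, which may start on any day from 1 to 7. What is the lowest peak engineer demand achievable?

Activity 3@1: d1:18  d2:7  d3:7  d4:7  d5:0  d6:0  d7:0 → peak 18
Activity 3@2: d1:13  d2:12  d3:7  d4:7  d5:0  d6:0  d7:0 → peak 13
Activity 3@3: d1:13  d2:7  d3:12  d4:7  d5:0  d6:0  d7:0 → peak 13
Activity 3@4: d1:13  d2:7  d3:7  d4:12  d5:0  d6:0  d7:0 → peak 13
Activity 3@5: d1:13  d2:7  d3:7  d4:7  d5:5  d6:0  d7:0 → peak 13
Activity 3@6: d1:13  d2:7  d3:7  d4:7  d5:0  d6:5  d7:0 → peak 13
Activity 3@7: d1:13  d2:7  d3:7  d4:7  d5:0  d6:0  d7:5 → peak 13
Best is Activity 3@2, peak 13.

13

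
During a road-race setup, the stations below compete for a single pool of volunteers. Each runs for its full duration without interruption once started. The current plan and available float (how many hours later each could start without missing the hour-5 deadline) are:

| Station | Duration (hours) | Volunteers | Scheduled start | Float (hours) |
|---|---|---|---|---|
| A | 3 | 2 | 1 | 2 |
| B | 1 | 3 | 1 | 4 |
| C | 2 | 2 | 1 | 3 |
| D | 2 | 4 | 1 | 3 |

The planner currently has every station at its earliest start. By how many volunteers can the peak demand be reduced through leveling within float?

6

Early-start peak: h1:11  h2:8  h3:2  h4:0  h5:0 ⇒ 11.
Leveled (A@1, B@1, C@2, D@4): h1:5  h2:4  h3:4  h4:4  h5:4 ⇒ 5.
Reduction 11 − 5 = 6.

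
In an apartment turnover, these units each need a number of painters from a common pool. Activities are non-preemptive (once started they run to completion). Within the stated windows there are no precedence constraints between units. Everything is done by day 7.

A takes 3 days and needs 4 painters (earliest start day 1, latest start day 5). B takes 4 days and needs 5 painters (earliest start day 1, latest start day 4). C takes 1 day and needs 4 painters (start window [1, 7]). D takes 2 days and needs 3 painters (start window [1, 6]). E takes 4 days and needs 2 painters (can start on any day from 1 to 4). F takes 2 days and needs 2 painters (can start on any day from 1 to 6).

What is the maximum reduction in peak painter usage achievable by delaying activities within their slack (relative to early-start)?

Early-start peak: d1:20  d2:16  d3:11  d4:7  d5:0  d6:0  d7:0 ⇒ 20.
Leveled (A@1, B@4, C@1, D@6, E@2, F@2): d1:8  d2:8  d3:8  d4:7  d5:7  d6:8  d7:8 ⇒ 8.
Reduction 20 − 8 = 12.

12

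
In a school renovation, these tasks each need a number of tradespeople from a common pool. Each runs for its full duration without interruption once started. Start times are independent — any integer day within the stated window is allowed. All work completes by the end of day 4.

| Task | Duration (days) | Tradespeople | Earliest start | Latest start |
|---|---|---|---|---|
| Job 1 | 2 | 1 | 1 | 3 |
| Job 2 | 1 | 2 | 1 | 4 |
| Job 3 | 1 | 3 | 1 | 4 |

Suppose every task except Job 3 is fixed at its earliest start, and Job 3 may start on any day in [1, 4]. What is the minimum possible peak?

Job 3@1: d1:6  d2:1  d3:0  d4:0 → peak 6
Job 3@2: d1:3  d2:4  d3:0  d4:0 → peak 4
Job 3@3: d1:3  d2:1  d3:3  d4:0 → peak 3
Job 3@4: d1:3  d2:1  d3:0  d4:3 → peak 3
Best is Job 3@3, peak 3.

3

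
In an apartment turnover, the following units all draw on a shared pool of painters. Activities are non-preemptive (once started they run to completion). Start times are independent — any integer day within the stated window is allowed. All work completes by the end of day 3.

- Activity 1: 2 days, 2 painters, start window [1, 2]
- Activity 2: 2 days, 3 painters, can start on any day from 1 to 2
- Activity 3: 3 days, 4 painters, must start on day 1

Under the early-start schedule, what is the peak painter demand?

9

Early-start schedule: Activity 1@1, Activity 2@1, Activity 3@1.
Load per day: day 1: 9, day 2: 9, day 3: 4.
Peak is 9.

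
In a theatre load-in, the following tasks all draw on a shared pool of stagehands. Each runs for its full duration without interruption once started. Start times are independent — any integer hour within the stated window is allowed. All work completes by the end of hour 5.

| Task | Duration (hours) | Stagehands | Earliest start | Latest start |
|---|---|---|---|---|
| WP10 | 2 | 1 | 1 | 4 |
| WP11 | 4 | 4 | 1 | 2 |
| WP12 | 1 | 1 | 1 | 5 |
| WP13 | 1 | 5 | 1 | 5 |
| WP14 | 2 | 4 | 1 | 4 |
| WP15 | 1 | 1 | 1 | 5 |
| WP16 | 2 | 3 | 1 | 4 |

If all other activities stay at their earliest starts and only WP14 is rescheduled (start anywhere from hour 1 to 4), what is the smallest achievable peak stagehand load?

WP14@1: h1:19  h2:12  h3:4  h4:4  h5:0 → peak 19
WP14@2: h1:15  h2:12  h3:8  h4:4  h5:0 → peak 15
WP14@3: h1:15  h2:8  h3:8  h4:8  h5:0 → peak 15
WP14@4: h1:15  h2:8  h3:4  h4:8  h5:4 → peak 15
Best is WP14@2, peak 15.

15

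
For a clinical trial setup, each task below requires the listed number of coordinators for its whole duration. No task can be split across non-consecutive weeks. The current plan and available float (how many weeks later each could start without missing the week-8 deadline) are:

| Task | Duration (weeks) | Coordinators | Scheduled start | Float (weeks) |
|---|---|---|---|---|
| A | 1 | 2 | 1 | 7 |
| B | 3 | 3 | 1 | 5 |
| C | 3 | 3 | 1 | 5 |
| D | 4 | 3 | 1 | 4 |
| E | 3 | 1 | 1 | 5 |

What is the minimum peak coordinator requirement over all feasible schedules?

6

Early-start (A@1, B@1, C@1, D@1, E@1) gives peak 12: w1:12  w2:10  w3:10  w4:3  w5:0  w6:0  w7:0  w8:0.
Shift C→2, D→4, E→5.
Schedule A@1, B@1, C@2, D@4, E@5: w1:5  w2:6  w3:6  w4:6  w5:4  w6:4  w7:4  w8:0 — peak 6.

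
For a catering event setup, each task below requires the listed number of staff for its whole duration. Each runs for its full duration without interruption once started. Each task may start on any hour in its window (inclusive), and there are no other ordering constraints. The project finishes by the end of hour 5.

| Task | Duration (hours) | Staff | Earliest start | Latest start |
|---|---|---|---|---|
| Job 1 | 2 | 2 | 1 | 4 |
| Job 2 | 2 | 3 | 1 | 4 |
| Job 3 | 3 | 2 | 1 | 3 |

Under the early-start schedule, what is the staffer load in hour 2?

At early start, hour 2 has: Job 1, Job 2, Job 3.
Demand: 2 + 3 + 2 = 7.

7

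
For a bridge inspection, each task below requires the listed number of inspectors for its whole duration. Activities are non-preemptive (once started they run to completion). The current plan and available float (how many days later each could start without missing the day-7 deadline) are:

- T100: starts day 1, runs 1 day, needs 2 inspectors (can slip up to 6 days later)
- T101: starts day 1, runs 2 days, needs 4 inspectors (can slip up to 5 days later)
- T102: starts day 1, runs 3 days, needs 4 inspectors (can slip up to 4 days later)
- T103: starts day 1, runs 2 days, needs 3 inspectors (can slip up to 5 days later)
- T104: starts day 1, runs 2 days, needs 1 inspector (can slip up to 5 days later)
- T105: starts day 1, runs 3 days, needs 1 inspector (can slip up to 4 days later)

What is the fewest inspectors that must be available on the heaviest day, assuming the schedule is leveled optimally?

Early-start (T100@1, T101@1, T102@1, T103@1, T104@1, T105@1) gives peak 15: d1:15  d2:13  d3:5  d4:0  d5:0  d6:0  d7:0.
Shift T101→3, T102→5, T104→2, T105→4.
Schedule T100@1, T101@3, T102@5, T103@1, T104@2, T105@4: d1:5  d2:4  d3:5  d4:5  d5:5  d6:5  d7:4 — peak 5.
Total inspector-days = 33 over 7 days ⇒ peak ≥ ⌈33/7⌉ = 5, so 5 is optimal.

5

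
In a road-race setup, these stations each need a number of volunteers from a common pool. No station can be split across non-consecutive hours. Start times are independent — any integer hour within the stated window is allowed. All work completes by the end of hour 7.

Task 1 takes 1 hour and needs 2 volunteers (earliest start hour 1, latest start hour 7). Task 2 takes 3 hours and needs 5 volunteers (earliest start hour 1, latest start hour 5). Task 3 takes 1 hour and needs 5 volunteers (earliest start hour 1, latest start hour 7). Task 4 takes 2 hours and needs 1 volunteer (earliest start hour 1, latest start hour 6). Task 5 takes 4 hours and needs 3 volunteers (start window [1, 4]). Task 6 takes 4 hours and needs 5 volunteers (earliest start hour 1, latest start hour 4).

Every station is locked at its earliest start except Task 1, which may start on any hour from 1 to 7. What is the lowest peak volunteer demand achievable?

19

Task 1@1: h1:21  h2:14  h3:13  h4:8  h5:0  h6:0  h7:0 → peak 21
Task 1@2: h1:19  h2:16  h3:13  h4:8  h5:0  h6:0  h7:0 → peak 19
Task 1@3: h1:19  h2:14  h3:15  h4:8  h5:0  h6:0  h7:0 → peak 19
Task 1@4: h1:19  h2:14  h3:13  h4:10  h5:0  h6:0  h7:0 → peak 19
Task 1@5: h1:19  h2:14  h3:13  h4:8  h5:2  h6:0  h7:0 → peak 19
Task 1@6: h1:19  h2:14  h3:13  h4:8  h5:0  h6:2  h7:0 → peak 19
Task 1@7: h1:19  h2:14  h3:13  h4:8  h5:0  h6:0  h7:2 → peak 19
Best is Task 1@2, peak 19.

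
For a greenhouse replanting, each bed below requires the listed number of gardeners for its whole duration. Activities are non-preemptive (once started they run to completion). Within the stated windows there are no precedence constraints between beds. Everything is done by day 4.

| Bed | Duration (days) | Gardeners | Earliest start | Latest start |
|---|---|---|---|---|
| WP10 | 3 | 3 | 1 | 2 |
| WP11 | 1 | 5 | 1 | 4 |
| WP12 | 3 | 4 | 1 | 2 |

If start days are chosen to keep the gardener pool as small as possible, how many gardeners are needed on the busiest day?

7

Early-start (WP10@1, WP11@1, WP12@1) gives peak 12: d1:12  d2:7  d3:7  d4:0.
Shift WP11→4.
Schedule WP10@1, WP11@4, WP12@1: d1:7  d2:7  d3:7  d4:5 — peak 7.
Total gardener-days = 26 over 4 days ⇒ peak ≥ ⌈26/4⌉ = 7, so 7 is optimal.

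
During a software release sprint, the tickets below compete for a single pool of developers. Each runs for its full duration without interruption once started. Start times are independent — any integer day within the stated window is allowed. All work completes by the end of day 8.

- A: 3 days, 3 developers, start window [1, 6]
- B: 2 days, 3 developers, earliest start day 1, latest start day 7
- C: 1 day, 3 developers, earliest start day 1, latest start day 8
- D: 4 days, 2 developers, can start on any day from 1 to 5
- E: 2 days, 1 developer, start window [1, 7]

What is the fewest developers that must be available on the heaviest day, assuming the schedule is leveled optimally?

Early-start (A@1, B@1, C@1, D@1, E@1) gives peak 12: d1:12  d2:9  d3:5  d4:2  d5:0  d6:0  d7:0  d8:0.
Shift B→4, C→6, E→5.
Schedule A@1, B@4, C@6, D@1, E@5: d1:5  d2:5  d3:5  d4:5  d5:4  d6:4  d7:0  d8:0 — peak 5.

5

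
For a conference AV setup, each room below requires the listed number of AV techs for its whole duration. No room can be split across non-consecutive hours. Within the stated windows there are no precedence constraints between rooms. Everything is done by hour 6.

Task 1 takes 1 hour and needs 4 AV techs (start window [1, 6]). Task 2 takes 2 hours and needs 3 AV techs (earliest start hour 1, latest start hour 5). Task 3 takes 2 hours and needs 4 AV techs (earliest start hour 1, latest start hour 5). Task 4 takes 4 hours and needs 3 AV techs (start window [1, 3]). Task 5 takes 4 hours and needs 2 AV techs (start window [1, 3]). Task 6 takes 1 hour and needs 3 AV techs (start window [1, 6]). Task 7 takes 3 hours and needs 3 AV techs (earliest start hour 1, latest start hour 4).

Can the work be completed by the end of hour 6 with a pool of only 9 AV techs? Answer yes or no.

Schedule Task 1@1, Task 2@1, Task 3@2, Task 4@3, Task 5@1, Task 6@5, Task 7@4: h1:9  h2:9  h3:9  h4:8  h5:9  h6:6 — peak 9 ≤ 9.

yes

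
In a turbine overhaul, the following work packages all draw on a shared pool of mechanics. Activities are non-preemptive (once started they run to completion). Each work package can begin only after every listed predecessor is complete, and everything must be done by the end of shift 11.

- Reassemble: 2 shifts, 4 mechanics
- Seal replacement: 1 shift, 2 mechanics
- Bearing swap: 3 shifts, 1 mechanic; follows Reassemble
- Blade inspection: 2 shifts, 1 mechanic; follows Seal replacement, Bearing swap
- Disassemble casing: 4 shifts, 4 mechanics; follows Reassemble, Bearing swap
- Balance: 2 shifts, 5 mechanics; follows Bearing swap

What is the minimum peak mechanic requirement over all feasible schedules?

Early-start (Reassemble@1, Seal replacement@1, Bearing swap@3, Blade inspection@6, Disassemble casing@6, Balance@6) gives peak 10: s1:6  s2:4  s3:1  s4:1  s5:1  s6:10  s7:10  s8:4  s9:4  s10:0  s11:0.
Shift Seal replacement→3, Balance→10.
Schedule Reassemble@1, Seal replacement@3, Bearing swap@3, Blade inspection@6, Disassemble casing@6, Balance@10: s1:4  s2:4  s3:3  s4:1  s5:1  s6:5  s7:5  s8:4  s9:4  s10:5  s11:5 — peak 5.

5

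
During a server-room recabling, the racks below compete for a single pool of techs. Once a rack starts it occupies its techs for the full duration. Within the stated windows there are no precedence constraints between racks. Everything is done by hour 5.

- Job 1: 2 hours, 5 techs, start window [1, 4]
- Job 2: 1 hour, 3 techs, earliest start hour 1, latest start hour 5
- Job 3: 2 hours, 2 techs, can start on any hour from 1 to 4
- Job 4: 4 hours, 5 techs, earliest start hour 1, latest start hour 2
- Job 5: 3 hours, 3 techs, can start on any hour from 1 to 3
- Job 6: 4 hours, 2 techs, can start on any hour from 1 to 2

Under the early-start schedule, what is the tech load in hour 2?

At early start, hour 2 has: Job 1, Job 3, Job 4, Job 5, Job 6.
Demand: 5 + 2 + 5 + 3 + 2 = 17.

17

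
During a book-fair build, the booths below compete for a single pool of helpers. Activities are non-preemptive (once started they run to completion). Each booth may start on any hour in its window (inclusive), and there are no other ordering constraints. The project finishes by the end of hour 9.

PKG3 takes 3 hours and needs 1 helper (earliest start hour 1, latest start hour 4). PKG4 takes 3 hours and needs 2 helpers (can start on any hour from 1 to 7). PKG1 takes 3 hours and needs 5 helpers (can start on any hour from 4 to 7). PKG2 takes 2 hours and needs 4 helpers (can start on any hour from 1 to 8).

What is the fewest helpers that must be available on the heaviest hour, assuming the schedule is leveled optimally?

Early-start (PKG3@1, PKG4@1, PKG1@4, PKG2@1) gives peak 7: h1:7  h2:7  h3:3  h4:5  h5:5  h6:5  h7:0  h8:0  h9:0.
Shift PKG2→7.
Schedule PKG3@1, PKG4@1, PKG1@4, PKG2@7: h1:3  h2:3  h3:3  h4:5  h5:5  h6:5  h7:4  h8:4  h9:0 — peak 5.

5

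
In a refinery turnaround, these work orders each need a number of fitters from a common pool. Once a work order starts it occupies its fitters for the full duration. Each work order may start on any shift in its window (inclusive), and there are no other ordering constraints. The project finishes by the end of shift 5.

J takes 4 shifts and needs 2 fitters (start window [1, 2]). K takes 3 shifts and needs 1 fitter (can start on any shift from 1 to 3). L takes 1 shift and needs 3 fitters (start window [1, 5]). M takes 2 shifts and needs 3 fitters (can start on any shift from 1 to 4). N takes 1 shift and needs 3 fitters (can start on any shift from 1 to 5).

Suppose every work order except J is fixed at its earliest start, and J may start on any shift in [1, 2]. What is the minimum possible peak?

J@1: s1:12  s2:6  s3:3  s4:2  s5:0 → peak 12
J@2: s1:10  s2:6  s3:3  s4:2  s5:2 → peak 10
Best is J@2, peak 10.

10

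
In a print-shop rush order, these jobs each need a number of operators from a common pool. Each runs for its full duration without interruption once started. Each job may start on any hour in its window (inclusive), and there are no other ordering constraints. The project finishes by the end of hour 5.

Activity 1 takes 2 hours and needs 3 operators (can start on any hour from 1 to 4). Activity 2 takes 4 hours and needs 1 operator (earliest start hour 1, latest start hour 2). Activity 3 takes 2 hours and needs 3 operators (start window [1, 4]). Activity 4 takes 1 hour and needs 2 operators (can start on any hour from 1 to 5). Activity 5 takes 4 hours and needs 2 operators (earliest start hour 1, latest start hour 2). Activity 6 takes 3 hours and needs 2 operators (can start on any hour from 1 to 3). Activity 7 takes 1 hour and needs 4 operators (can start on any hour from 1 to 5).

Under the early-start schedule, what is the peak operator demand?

17

Early-start schedule: Activity 1@1, Activity 2@1, Activity 3@1, Activity 4@1, Activity 5@1, Activity 6@1, Activity 7@1.
Load per hour: hour 1: 17, hour 2: 11, hour 3: 5, hour 4: 3, hour 5: 0.
Peak is 17.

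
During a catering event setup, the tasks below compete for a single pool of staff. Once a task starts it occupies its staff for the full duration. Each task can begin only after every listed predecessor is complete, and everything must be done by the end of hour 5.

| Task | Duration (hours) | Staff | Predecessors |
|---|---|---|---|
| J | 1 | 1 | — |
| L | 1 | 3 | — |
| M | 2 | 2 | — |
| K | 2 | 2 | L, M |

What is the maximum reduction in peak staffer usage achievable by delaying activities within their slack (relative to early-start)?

3

Early-start peak: h1:6  h2:2  h3:2  h4:2  h5:0 ⇒ 6.
Leveled (J@1, L@3, M@1, K@4): h1:3  h2:2  h3:3  h4:2  h5:2 ⇒ 3.
Reduction 6 − 3 = 3.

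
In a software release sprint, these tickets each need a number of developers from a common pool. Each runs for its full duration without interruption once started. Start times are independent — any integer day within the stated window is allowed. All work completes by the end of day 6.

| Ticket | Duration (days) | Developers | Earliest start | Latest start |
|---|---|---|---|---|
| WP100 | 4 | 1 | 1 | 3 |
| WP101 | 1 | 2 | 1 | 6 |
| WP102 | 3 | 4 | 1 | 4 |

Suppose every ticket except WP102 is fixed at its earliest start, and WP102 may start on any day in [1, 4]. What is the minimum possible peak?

5

WP102@1: d1:7  d2:5  d3:5  d4:1  d5:0  d6:0 → peak 7
WP102@2: d1:3  d2:5  d3:5  d4:5  d5:0  d6:0 → peak 5
WP102@3: d1:3  d2:1  d3:5  d4:5  d5:4  d6:0 → peak 5
WP102@4: d1:3  d2:1  d3:1  d4:5  d5:4  d6:4 → peak 5
Best is WP102@2, peak 5.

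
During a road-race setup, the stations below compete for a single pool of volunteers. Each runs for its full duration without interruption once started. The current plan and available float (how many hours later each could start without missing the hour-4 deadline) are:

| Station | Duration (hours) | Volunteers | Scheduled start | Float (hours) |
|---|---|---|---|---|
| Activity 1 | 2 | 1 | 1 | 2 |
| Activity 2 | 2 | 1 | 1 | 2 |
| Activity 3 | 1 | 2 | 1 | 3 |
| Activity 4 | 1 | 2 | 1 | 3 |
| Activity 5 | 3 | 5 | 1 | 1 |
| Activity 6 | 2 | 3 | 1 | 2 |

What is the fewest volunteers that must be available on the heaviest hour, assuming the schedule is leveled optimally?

8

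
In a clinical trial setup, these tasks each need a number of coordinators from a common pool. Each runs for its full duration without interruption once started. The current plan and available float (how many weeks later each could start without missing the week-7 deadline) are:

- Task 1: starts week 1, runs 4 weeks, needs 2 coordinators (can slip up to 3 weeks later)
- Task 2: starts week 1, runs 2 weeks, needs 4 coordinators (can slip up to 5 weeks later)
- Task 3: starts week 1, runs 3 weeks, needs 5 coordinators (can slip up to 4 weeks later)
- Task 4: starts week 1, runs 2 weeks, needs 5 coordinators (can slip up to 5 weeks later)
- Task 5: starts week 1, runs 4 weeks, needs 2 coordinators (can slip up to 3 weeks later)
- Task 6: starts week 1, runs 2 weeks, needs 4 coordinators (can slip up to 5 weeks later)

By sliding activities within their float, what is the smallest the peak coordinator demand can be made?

9

Early-start (Task 1@1, Task 2@1, Task 3@1, Task 4@1, Task 5@1, Task 6@1) gives peak 22: w1:22  w2:22  w3:9  w4:4  w5:0  w6:0  w7:0.
Shift Task 3→3, Task 4→6, Task 6→5.
Schedule Task 1@1, Task 2@1, Task 3@3, Task 4@6, Task 5@1, Task 6@5: w1:8  w2:8  w3:9  w4:9  w5:9  w6:9  w7:5 — peak 9.
Total coordinator-weeks = 57 over 7 weeks ⇒ peak ≥ ⌈57/7⌉ = 9, so 9 is optimal.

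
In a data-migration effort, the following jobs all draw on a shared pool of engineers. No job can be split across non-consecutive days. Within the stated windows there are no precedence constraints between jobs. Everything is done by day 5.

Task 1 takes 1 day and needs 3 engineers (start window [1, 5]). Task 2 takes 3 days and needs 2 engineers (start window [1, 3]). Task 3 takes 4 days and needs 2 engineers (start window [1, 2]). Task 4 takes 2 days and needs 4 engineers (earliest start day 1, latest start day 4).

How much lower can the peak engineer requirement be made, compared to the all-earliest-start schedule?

5

Early-start peak: d1:11  d2:8  d3:4  d4:2  d5:0 ⇒ 11.
Leveled (Task 1@1, Task 2@1, Task 3@2, Task 4@4): d1:5  d2:4  d3:4  d4:6  d5:6 ⇒ 6.
Reduction 11 − 6 = 5.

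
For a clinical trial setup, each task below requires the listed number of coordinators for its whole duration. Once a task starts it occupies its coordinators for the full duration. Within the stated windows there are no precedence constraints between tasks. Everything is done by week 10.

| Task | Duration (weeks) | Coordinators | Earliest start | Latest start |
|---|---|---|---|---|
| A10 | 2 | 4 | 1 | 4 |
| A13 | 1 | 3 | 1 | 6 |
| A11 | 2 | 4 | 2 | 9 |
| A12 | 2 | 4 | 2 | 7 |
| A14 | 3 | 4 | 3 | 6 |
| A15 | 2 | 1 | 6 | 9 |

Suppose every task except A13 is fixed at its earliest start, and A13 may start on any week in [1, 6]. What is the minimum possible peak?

12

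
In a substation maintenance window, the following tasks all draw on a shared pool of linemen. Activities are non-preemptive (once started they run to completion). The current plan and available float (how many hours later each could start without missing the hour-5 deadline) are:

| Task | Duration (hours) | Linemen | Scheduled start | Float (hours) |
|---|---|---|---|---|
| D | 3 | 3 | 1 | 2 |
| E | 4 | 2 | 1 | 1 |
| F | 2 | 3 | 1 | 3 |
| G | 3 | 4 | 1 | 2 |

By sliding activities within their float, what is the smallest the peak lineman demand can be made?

9

Early-start (D@1, E@1, F@1, G@1) gives peak 12: h1:12  h2:12  h3:9  h4:2  h5:0.
Shift G→3.
Schedule D@1, E@1, F@1, G@3: h1:8  h2:8  h3:9  h4:6  h5:4 — peak 9.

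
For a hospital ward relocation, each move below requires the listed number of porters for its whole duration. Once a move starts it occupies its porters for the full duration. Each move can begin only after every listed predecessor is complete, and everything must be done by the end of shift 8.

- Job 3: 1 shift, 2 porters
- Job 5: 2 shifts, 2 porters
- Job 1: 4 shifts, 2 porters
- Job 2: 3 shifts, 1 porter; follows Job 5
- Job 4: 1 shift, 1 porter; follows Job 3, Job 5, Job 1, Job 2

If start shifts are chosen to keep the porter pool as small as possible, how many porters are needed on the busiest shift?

3

Early-start (Job 3@1, Job 5@1, Job 1@1, Job 2@3, Job 4@6) gives peak 6: s1:6  s2:4  s3:3  s4:3  s5:1  s6:1  s7:0  s8:0.
Shift Job 5→2, Job 1→4, Job 2→4, Job 4→8.
Schedule Job 3@1, Job 5@2, Job 1@4, Job 2@4, Job 4@8: s1:2  s2:2  s3:2  s4:3  s5:3  s6:3  s7:2  s8:1 — peak 3.
Total porter-shifts = 18 over 8 shifts ⇒ peak ≥ ⌈18/8⌉ = 3, so 3 is optimal.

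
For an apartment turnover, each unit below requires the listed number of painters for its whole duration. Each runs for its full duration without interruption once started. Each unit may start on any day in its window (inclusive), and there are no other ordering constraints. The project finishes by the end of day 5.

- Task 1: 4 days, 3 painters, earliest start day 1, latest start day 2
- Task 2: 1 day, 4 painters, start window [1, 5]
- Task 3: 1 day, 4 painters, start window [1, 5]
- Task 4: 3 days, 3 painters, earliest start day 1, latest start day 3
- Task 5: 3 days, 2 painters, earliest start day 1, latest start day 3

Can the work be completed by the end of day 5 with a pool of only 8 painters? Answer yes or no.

yes

Schedule Task 1@1, Task 2@1, Task 3@2, Task 4@3, Task 5@3: d1:7  d2:7  d3:8  d4:8  d5:5 — peak 8 ≤ 8.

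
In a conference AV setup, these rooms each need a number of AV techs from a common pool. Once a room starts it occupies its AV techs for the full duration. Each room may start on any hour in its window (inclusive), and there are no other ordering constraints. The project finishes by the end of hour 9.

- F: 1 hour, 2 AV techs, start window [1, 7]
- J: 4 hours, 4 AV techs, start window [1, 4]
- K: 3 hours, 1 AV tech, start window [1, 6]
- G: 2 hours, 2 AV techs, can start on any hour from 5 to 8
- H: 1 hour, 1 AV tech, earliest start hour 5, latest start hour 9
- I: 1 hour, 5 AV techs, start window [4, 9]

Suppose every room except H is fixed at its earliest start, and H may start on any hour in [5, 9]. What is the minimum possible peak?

9

H@5: h1:7  h2:5  h3:5  h4:9  h5:3  h6:2  h7:0  h8:0  h9:0 → peak 9
H@6: h1:7  h2:5  h3:5  h4:9  h5:2  h6:3  h7:0  h8:0  h9:0 → peak 9
H@7: h1:7  h2:5  h3:5  h4:9  h5:2  h6:2  h7:1  h8:0  h9:0 → peak 9
H@8: h1:7  h2:5  h3:5  h4:9  h5:2  h6:2  h7:0  h8:1  h9:0 → peak 9
H@9: h1:7  h2:5  h3:5  h4:9  h5:2  h6:2  h7:0  h8:0  h9:1 → peak 9
Best is H@5, peak 9.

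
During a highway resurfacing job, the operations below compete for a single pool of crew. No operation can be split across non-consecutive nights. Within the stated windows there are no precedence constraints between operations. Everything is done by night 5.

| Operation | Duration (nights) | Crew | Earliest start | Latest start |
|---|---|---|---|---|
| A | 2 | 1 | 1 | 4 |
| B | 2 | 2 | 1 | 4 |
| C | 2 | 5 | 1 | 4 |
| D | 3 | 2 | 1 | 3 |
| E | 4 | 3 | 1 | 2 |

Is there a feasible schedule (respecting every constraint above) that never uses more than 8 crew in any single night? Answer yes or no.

yes

Schedule A@1, B@1, C@4, D@1, E@1: n1:8  n2:8  n3:5  n4:8  n5:5 — peak 8 ≤ 8.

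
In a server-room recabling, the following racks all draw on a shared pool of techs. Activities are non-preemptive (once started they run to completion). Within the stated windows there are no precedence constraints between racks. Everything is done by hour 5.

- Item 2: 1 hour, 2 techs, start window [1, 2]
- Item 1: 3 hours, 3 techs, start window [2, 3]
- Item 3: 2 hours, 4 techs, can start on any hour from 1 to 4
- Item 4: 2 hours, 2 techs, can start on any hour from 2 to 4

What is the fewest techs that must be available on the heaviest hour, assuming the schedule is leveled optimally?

6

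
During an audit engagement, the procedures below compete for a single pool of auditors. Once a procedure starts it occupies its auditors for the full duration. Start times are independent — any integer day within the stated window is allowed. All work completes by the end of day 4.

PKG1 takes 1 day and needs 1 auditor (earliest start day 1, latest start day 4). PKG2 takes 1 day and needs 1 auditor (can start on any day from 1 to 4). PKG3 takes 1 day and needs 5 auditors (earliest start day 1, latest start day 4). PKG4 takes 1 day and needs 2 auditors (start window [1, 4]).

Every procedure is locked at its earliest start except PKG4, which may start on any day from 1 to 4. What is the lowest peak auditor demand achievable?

PKG4@1: d1:9  d2:0  d3:0  d4:0 → peak 9
PKG4@2: d1:7  d2:2  d3:0  d4:0 → peak 7
PKG4@3: d1:7  d2:0  d3:2  d4:0 → peak 7
PKG4@4: d1:7  d2:0  d3:0  d4:2 → peak 7
Best is PKG4@2, peak 7.

7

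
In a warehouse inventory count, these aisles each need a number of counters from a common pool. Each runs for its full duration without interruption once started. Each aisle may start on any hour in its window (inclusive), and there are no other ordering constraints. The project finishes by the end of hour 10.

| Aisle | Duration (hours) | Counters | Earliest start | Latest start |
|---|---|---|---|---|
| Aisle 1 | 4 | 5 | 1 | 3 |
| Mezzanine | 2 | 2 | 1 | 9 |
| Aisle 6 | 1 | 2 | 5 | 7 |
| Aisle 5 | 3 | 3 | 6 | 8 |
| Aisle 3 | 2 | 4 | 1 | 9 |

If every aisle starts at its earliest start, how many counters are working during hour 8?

At early start, hour 8 has: Aisle 5.
Demand: 3 = 3.

3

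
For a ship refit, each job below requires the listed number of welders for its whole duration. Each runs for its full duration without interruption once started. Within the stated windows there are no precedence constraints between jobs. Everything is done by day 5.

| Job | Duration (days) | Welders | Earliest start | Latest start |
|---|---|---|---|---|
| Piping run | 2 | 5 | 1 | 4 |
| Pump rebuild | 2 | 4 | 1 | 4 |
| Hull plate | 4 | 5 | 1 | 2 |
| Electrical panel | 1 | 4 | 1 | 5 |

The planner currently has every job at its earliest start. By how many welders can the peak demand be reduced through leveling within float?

Early-start peak: d1:18  d2:14  d3:5  d4:5  d5:0 ⇒ 18.
Leveled (Piping run@1, Pump rebuild@3, Hull plate@1, Electrical panel@5): d1:10  d2:10  d3:9  d4:9  d5:4 ⇒ 10.
Reduction 18 − 10 = 8.

8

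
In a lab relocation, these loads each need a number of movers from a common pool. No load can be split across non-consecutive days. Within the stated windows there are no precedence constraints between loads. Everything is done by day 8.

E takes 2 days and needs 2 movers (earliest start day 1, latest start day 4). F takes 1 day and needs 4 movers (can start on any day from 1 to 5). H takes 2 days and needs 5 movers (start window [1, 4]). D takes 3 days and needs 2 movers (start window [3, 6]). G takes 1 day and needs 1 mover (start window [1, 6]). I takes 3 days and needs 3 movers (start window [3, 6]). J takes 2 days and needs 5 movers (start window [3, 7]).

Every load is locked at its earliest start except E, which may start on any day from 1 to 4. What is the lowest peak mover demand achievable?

12

E@1: d1:12  d2:7  d3:10  d4:10  d5:5  d6:0  d7:0  d8:0 → peak 12
E@2: d1:10  d2:7  d3:12  d4:10  d5:5  d6:0  d7:0  d8:0 → peak 12
E@3: d1:10  d2:5  d3:12  d4:12  d5:5  d6:0  d7:0  d8:0 → peak 12
E@4: d1:10  d2:5  d3:10  d4:12  d5:7  d6:0  d7:0  d8:0 → peak 12
Best is E@1, peak 12.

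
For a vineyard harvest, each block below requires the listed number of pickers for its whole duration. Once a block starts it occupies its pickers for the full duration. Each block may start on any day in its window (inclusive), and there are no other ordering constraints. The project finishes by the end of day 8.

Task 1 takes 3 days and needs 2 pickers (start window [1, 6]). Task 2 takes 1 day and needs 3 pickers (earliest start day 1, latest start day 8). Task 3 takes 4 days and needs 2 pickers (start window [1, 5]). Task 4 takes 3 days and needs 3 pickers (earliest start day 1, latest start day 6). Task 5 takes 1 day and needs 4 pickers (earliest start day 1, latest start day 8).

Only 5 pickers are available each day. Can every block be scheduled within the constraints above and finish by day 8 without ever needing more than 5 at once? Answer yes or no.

yes

Schedule Task 1@1, Task 2@1, Task 3@2, Task 4@4, Task 5@7: d1:5  d2:4  d3:4  d4:5  d5:5  d6:3  d7:4  d8:0 — peak 5 ≤ 5.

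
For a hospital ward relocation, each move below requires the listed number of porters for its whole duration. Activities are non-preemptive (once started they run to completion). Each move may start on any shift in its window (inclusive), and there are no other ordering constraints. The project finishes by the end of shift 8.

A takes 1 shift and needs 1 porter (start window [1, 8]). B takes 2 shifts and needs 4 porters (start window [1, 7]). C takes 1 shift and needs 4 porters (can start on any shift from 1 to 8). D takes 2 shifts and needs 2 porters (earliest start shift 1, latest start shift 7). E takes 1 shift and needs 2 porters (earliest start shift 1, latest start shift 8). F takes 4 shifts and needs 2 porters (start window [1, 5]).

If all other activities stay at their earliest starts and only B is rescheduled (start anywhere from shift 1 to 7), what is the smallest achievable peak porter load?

11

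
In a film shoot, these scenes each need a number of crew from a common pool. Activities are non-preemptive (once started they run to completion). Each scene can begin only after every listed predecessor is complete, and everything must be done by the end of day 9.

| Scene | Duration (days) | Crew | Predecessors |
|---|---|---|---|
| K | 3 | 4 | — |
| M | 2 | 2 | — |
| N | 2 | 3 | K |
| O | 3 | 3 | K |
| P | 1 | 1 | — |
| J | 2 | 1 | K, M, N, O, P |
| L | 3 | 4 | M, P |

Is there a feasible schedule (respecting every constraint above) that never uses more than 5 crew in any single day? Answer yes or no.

Total crew member-days = 46; over 9 days the average is 46/9 > 5, so some day must exceed 5.

no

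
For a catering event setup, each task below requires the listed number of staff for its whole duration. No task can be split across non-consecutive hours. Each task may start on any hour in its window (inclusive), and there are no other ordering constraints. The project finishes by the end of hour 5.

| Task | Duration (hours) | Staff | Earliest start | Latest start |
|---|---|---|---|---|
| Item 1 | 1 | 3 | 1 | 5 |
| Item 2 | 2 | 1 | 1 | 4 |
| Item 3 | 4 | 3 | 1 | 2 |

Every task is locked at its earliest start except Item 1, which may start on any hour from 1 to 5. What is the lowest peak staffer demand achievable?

Item 1@1: h1:7  h2:4  h3:3  h4:3  h5:0 → peak 7
Item 1@2: h1:4  h2:7  h3:3  h4:3  h5:0 → peak 7
Item 1@3: h1:4  h2:4  h3:6  h4:3  h5:0 → peak 6
Item 1@4: h1:4  h2:4  h3:3  h4:6  h5:0 → peak 6
Item 1@5: h1:4  h2:4  h3:3  h4:3  h5:3 → peak 4
Best is Item 1@5, peak 4.

4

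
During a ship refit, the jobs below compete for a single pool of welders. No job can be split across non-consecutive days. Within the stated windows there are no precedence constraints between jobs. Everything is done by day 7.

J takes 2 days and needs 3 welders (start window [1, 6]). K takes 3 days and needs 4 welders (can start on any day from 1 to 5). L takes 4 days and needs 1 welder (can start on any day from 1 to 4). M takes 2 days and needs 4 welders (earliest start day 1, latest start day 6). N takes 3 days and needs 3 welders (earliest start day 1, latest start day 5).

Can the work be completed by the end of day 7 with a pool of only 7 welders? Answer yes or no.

yes

Schedule J@1, K@1, L@4, M@6, N@3: d1:7  d2:7  d3:7  d4:4  d5:4  d6:5  d7:5 — peak 7 ≤ 7.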